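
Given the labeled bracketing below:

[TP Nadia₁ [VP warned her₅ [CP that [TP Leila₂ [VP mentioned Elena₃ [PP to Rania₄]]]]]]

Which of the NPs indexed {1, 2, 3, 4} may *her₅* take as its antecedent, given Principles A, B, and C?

none

*her* is a pronoun, so Principle B applies: it must be free in its binding domain.
Binding domain of *her₅*: the matrix TP, whose subject is Nadia₁.
*Nadia₁* c-commands the pronoun within its binding domain → coindexation would violate Principle B.
*Leila₂*: the pronoun c-commands this R-expression → coindexation would violate Principle C on *Leila₂*.
*Elena₃*: the pronoun c-commands this R-expression → coindexation would violate Principle C on *Elena₃*.
*Rania₄*: the pronoun c-commands this R-expression → coindexation would violate Principle C on *Rania₄*.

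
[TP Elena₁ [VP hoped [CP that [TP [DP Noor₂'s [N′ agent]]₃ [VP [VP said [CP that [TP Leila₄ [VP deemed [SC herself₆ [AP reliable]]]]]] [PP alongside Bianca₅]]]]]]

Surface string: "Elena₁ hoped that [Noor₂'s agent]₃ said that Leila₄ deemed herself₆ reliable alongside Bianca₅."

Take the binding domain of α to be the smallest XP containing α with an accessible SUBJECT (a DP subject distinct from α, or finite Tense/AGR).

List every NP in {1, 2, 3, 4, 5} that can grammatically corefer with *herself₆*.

{4}

*herself* is an anaphor, so Principle A applies: it must be bound in its binding domain.
Binding domain of *herself₆*: the embedded TP, whose subject is Leila₄.
*Elena₁* c-commands the anaphor but is outside its binding domain → cannot satisfy Principle A.
*Noor₂* does not c-command the anaphor → cannot bind it.
*[Noor₂'s agent]₃* c-commands the anaphor but is outside its binding domain → cannot satisfy Principle A.
*Leila₄* c-commands the anaphor within its binding domain → licit binder.
*Bianca₅* does not c-command the anaphor → cannot bind it.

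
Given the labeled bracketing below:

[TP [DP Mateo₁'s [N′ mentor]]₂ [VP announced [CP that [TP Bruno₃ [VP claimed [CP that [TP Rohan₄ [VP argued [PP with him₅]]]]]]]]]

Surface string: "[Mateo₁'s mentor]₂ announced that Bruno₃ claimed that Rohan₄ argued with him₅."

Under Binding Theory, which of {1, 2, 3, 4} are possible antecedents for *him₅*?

{1, 2, 3}

*him* is a pronoun, so Principle B applies: it must be free in its binding domain.
Binding domain of *him₅*: the embedded TP, whose subject is Rohan₄.
*Mateo₁* and the pronoun do not c-command one another → neither Principle B nor Principle C is at stake; coindexation permitted.
*[Mateo₁'s mentor]₂* c-commands the pronoun but from outside its binding domain, and is not c-commanded by it → coindexation permitted.
*Bruno₃* c-commands the pronoun but from outside its binding domain, and is not c-commanded by it → coindexation permitted.
*Rohan₄* c-commands the pronoun within its binding domain → coindexation would violate Principle B.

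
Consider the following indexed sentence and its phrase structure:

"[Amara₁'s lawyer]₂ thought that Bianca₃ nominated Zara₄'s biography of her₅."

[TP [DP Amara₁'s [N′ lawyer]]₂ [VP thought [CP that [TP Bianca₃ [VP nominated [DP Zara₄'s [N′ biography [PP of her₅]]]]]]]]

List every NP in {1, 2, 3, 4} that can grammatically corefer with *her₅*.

*her* is a pronoun, so Principle B applies: it must be free in its binding domain.
Binding domain of *her₅*: the possessed DP, whose subject is Zara₄.
*Amara₁* and the pronoun do not c-command one another → neither Principle B nor Principle C is at stake; coindexation permitted.
*[Amara₁'s lawyer]₂* c-commands the pronoun but from outside its binding domain, and is not c-commanded by it → coindexation permitted.
*Bianca₃* c-commands the pronoun but from outside its binding domain, and is not c-commanded by it → coindexation permitted.
*Zara₄* c-commands the pronoun within its binding domain → coindexation would violate Principle B.

{1, 2, 3}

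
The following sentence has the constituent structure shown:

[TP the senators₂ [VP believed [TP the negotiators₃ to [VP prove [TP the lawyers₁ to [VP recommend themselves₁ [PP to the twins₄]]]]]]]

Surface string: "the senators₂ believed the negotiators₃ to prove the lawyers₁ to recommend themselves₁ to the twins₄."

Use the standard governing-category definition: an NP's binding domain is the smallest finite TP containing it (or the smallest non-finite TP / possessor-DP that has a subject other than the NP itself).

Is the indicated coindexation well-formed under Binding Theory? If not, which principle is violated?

grammatical

The two coindexed NPs are *the lawyers₁* and *themselves₁*.
*themselves₁* is an anaphor; its binding domain is the embedded TP, whose subject is the lawyers₁. *the lawyers₁* c-commands it within that domain and shares its index, so Principle A is satisfied.
*the lawyers₁* is an R-expression; *themselves₁* does not c-command it, and no other NP shares its index, so Principle C is satisfied.
All principles are respected.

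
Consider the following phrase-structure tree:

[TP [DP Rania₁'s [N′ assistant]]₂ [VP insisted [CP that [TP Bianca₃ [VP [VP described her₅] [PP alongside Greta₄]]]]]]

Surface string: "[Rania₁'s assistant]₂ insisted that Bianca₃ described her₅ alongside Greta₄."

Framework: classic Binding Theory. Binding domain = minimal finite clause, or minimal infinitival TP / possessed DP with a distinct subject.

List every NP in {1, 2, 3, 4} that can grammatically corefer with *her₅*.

*her* is a pronoun, so Principle B applies: it must be free in its binding domain.
Binding domain of *her₅*: the embedded TP, whose subject is Bianca₃.
*Rania₁* and the pronoun do not c-command one another → neither Principle B nor Principle C is at stake; coindexation permitted.
*[Rania₁'s assistant]₂* c-commands the pronoun but from outside its binding domain, and is not c-commanded by it → coindexation permitted.
*Bianca₃* c-commands the pronoun within its binding domain → coindexation would violate Principle B.
*Greta₄* and the pronoun do not c-command one another → neither Principle B nor Principle C is at stake; coindexation permitted.

{1, 2, 4}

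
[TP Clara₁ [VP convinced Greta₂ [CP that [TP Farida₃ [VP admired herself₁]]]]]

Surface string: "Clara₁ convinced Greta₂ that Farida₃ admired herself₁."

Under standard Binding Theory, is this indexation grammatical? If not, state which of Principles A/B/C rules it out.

Principle A

The two coindexed NPs are *Clara₁* and *herself₁*.
*herself₁* is an anaphor. Principle A requires it to be bound within its binding domain — the embedded TP, whose subject is Farida₃.
Within that domain it is c-commanded by *Farida₃*, which does not share its index.
*Clara₁* does c-command the anaphor, but from outside its binding domain.
The anaphor is unbound in its domain → Principle A violation.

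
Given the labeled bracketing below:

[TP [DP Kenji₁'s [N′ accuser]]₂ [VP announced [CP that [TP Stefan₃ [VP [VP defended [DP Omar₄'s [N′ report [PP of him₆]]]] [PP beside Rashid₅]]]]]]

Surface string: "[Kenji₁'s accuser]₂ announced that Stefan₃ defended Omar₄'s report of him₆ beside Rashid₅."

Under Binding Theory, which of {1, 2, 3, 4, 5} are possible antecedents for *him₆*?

{1, 2, 3, 5}

*him* is a pronoun, so Principle B applies: it must be free in its binding domain.
Binding domain of *him₆*: the possessed DP, whose subject is Omar₄.
*Kenji₁* and the pronoun do not c-command one another → neither Principle B nor Principle C is at stake; coindexation permitted.
*[Kenji₁'s accuser]₂* c-commands the pronoun but from outside its binding domain, and is not c-commanded by it → coindexation permitted.
*Stefan₃* c-commands the pronoun but from outside its binding domain, and is not c-commanded by it → coindexation permitted.
*Omar₄* c-commands the pronoun within its binding domain → coindexation would violate Principle B.
*Rashid₅* and the pronoun do not c-command one another → neither Principle B nor Principle C is at stake; coindexation permitted.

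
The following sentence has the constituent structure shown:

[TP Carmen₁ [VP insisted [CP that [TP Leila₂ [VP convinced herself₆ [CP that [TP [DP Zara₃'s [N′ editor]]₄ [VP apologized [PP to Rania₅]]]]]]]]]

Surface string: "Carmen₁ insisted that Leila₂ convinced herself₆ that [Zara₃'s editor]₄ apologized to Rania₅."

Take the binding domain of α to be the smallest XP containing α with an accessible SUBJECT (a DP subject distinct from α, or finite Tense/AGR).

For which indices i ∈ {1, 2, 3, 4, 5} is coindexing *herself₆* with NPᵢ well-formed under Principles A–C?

{2}

*herself* is an anaphor, so Principle A applies: it must be bound in its binding domain.
Binding domain of *herself₆*: the embedded TP, whose subject is Leila₂.
*Carmen₁* c-commands the anaphor but is outside its binding domain → cannot satisfy Principle A.
*Leila₂* c-commands the anaphor within its binding domain → licit binder.
*Zara₃* does not c-command the anaphor → cannot bind it.
*[Zara₃'s editor]₄* does not c-command the anaphor → cannot bind it.
*Rania₅* does not c-command the anaphor → cannot bind it.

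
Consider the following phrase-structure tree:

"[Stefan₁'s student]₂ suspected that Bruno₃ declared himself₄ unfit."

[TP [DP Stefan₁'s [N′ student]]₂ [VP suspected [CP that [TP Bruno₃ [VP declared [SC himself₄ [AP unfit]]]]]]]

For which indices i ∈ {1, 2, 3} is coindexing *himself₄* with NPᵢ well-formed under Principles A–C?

{3}

*himself* is an anaphor, so Principle A applies: it must be bound in its binding domain.
Binding domain of *himself₄*: the embedded TP, whose subject is Bruno₃.
*Stefan₁* does not c-command the anaphor → cannot bind it.
*[Stefan₁'s student]₂* c-commands the anaphor but is outside its binding domain → cannot satisfy Principle A.
*Bruno₃* c-commands the anaphor within its binding domain → licit binder.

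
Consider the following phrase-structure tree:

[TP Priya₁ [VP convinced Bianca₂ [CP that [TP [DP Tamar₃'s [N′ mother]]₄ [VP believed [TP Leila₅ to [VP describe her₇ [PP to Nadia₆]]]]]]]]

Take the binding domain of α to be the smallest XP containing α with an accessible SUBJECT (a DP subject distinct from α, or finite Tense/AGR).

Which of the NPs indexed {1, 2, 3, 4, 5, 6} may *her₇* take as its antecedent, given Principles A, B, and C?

*her* is a pronoun, so Principle B applies: it must be free in its binding domain.
Binding domain of *her₇*: the embedded TP, whose subject is Leila₅.
*Priya₁* c-commands the pronoun but from outside its binding domain, and is not c-commanded by it → coindexation permitted.
*Bianca₂* c-commands the pronoun but from outside its binding domain, and is not c-commanded by it → coindexation permitted.
*Tamar₃* and the pronoun do not c-command one another → neither Principle B nor Principle C is at stake; coindexation permitted.
*[Tamar₃'s mother]₄* c-commands the pronoun but from outside its binding domain, and is not c-commanded by it → coindexation permitted.
*Leila₅* c-commands the pronoun within its binding domain → coindexation would violate Principle B.
*Nadia₆*: the pronoun c-commands this R-expression → coindexation would violate Principle C on *Nadia₆*.

{1, 2, 3, 4}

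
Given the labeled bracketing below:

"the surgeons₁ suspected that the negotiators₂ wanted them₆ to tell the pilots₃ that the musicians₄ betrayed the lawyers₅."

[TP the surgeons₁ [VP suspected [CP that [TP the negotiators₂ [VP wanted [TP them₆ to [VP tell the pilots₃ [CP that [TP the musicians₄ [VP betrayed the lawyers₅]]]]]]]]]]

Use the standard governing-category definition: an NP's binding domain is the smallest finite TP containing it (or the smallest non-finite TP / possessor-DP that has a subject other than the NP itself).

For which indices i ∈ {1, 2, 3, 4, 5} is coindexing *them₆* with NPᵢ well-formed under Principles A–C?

*them* is a pronoun, so Principle B applies: it must be free in its binding domain.
Binding domain of *them₆*: the embedded TP, whose subject is the negotiators₂.
*the surgeons₁* c-commands the pronoun but from outside its binding domain, and is not c-commanded by it → coindexation permitted.
*the negotiators₂* c-commands the pronoun within its binding domain → coindexation would violate Principle B.
*the pilots₃*: the pronoun c-commands this R-expression → coindexation would violate Principle C on *the pilots₃*.
*the musicians₄*: the pronoun c-commands this R-expression → coindexation would violate Principle C on *the musicians₄*.
*the lawyers₅*: the pronoun c-commands this R-expression → coindexation would violate Principle C on *the lawyers₅*.

{1}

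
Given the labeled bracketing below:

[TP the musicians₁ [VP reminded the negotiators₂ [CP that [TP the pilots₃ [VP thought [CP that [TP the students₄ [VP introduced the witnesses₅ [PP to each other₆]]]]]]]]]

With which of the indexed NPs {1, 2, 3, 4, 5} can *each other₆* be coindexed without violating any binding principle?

{4, 5}

*each other* is an anaphor, so Principle A applies: it must be bound in its binding domain.
Binding domain of *each other₆*: the embedded TP, whose subject is the students₄.
*the musicians₁* c-commands the anaphor but is outside its binding domain → cannot satisfy Principle A.
*the negotiators₂* c-commands the anaphor but is outside its binding domain → cannot satisfy Principle A.
*the pilots₃* c-commands the anaphor but is outside its binding domain → cannot satisfy Principle A.
*the students₄* c-commands the anaphor within its binding domain → licit binder.
*the witnesses₅* c-commands the anaphor within its binding domain → licit binder.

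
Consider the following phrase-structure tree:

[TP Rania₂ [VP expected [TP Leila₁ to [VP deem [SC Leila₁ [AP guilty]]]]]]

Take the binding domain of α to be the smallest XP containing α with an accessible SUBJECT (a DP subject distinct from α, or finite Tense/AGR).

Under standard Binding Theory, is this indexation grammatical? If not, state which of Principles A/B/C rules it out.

Principle C

The two coindexed NPs are *Leila₁* (the lower occurrence) and *Leila₁* (the higher occurrence).
*Leila₁* (the lower occurrence) is an R-expression. Principle C requires it to be free everywhere.
*Leila₁* (the higher occurrence) c-commands it and carries the same index.
The R-expression is bound → Principle C violation.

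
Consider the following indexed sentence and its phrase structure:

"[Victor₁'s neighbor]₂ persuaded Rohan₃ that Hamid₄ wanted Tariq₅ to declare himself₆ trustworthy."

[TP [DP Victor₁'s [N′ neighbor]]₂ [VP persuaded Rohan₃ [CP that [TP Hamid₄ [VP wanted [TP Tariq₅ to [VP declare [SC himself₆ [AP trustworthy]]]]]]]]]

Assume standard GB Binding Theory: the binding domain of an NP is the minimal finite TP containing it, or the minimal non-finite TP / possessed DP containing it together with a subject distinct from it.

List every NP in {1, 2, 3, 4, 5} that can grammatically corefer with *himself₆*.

*himself* is an anaphor, so Principle A applies: it must be bound in its binding domain.
Binding domain of *himself₆*: the embedded TP, whose subject is Tariq₅.
*Victor₁* does not c-command the anaphor → cannot bind it.
*[Victor₁'s neighbor]₂* c-commands the anaphor but is outside its binding domain → cannot satisfy Principle A.
*Rohan₃* c-commands the anaphor but is outside its binding domain → cannot satisfy Principle A.
*Hamid₄* c-commands the anaphor but is outside its binding domain → cannot satisfy Principle A.
*Tariq₅* c-commands the anaphor within its binding domain → licit binder.

{5}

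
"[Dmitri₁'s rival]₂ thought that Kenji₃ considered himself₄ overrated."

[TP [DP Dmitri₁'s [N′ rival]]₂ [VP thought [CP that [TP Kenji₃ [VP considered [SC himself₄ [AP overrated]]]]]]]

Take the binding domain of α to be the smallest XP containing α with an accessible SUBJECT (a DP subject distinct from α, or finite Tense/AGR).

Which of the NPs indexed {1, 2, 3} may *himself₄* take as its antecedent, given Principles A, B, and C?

{3}

*himself* is an anaphor, so Principle A applies: it must be bound in its binding domain.
Binding domain of *himself₄*: the embedded TP, whose subject is Kenji₃.
*Dmitri₁* does not c-command the anaphor → cannot bind it.
*[Dmitri₁'s rival]₂* c-commands the anaphor but is outside its binding domain → cannot satisfy Principle A.
*Kenji₃* c-commands the anaphor within its binding domain → licit binder.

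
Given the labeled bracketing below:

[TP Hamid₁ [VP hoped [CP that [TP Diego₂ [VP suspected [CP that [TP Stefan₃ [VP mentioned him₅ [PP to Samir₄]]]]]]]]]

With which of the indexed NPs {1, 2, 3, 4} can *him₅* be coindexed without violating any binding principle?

{1, 2}

*him* is a pronoun, so Principle B applies: it must be free in its binding domain.
Binding domain of *him₅*: the embedded TP, whose subject is Stefan₃.
*Hamid₁* c-commands the pronoun but from outside its binding domain, and is not c-commanded by it → coindexation permitted.
*Diego₂* c-commands the pronoun but from outside its binding domain, and is not c-commanded by it → coindexation permitted.
*Stefan₃* c-commands the pronoun within its binding domain → coindexation would violate Principle B.
*Samir₄*: the pronoun c-commands this R-expression → coindexation would violate Principle C on *Samir₄*.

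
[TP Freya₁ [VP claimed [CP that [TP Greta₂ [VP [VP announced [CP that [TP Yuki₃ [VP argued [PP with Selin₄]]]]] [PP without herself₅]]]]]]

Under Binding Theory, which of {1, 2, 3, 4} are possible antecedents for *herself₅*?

{2}

*herself* is an anaphor, so Principle A applies: it must be bound in its binding domain.
Binding domain of *herself₅*: the embedded TP, whose subject is Greta₂.
*Freya₁* c-commands the anaphor but is outside its binding domain → cannot satisfy Principle A.
*Greta₂* c-commands the anaphor within its binding domain → licit binder.
*Yuki₃* does not c-command the anaphor → cannot bind it.
*Selin₄* does not c-command the anaphor → cannot bind it.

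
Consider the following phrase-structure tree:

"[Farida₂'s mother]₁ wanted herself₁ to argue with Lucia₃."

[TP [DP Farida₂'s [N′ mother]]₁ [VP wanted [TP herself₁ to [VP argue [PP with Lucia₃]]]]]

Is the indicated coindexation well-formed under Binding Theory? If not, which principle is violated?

grammatical

The two coindexed NPs are *[Farida₂'s mother]₁* and *herself₁*.
*herself₁* is an anaphor; its binding domain is the matrix TP, whose subject is [Farida₂'s mother]₁. *[Farida₂'s mother]₁* c-commands it within that domain and shares its index, so Principle A is satisfied.
*[Farida₂'s mother]₁* is an R-expression; *herself₁* does not c-command it, and no other NP shares its index, so Principle C is satisfied.
All principles are respected.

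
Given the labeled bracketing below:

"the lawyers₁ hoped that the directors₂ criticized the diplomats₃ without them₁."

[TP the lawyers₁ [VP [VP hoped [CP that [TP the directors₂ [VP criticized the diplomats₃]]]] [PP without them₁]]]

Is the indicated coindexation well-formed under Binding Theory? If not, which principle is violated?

The two coindexed NPs are *the lawyers₁* and *them₁*.
*them₁* is a pronoun. Its binding domain is the matrix TP, whose subject is the lawyers₁.
*the lawyers₁* c-commands it within that domain and carries the same index.
The pronoun is locally bound → Principle B violation.

Principle B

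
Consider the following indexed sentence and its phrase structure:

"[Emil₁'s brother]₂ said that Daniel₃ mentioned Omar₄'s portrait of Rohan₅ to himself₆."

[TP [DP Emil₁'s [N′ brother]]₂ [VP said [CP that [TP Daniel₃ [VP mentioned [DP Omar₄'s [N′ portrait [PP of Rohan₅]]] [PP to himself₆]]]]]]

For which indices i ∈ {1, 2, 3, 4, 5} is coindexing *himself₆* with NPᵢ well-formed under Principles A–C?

{3}

*himself* is an anaphor, so Principle A applies: it must be bound in its binding domain.
Binding domain of *himself₆*: the embedded TP, whose subject is Daniel₃.
*Emil₁* does not c-command the anaphor → cannot bind it.
*[Emil₁'s brother]₂* c-commands the anaphor but is outside its binding domain → cannot satisfy Principle A.
*Daniel₃* c-commands the anaphor within its binding domain → licit binder.
*Omar₄* does not c-command the anaphor → cannot bind it.
*Rohan₅* does not c-command the anaphor → cannot bind it.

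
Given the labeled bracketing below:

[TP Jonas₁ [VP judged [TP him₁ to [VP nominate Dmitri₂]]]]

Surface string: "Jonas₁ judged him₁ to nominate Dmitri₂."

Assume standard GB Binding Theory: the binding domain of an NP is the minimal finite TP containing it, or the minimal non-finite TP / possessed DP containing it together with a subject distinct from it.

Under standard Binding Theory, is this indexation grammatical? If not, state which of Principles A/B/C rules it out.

The two coindexed NPs are *Jonas₁* and *him₁*.
*him₁* is a pronoun. Its binding domain is the matrix TP, whose subject is Jonas₁.
*Jonas₁* c-commands it within that domain and carries the same index.
The pronoun is locally bound → Principle B violation.

Principle B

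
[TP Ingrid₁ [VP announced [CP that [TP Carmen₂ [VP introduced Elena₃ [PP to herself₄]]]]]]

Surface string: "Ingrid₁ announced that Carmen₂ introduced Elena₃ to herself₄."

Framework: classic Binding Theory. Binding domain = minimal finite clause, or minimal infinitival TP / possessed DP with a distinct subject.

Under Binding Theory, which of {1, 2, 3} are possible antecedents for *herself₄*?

*herself* is an anaphor, so Principle A applies: it must be bound in its binding domain.
Binding domain of *herself₄*: the embedded TP, whose subject is Carmen₂.
*Ingrid₁* c-commands the anaphor but is outside its binding domain → cannot satisfy Principle A.
*Carmen₂* c-commands the anaphor within its binding domain → licit binder.
*Elena₃* c-commands the anaphor within its binding domain → licit binder.

{2, 3}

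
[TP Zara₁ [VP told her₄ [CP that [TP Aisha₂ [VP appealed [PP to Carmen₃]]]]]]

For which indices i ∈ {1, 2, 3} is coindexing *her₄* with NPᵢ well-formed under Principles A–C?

none

*her* is a pronoun, so Principle B applies: it must be free in its binding domain.
Binding domain of *her₄*: the matrix TP, whose subject is Zara₁.
*Zara₁* c-commands the pronoun within its binding domain → coindexation would violate Principle B.
*Aisha₂*: the pronoun c-commands this R-expression → coindexation would violate Principle C on *Aisha₂*.
*Carmen₃*: the pronoun c-commands this R-expression → coindexation would violate Principle C on *Carmen₃*.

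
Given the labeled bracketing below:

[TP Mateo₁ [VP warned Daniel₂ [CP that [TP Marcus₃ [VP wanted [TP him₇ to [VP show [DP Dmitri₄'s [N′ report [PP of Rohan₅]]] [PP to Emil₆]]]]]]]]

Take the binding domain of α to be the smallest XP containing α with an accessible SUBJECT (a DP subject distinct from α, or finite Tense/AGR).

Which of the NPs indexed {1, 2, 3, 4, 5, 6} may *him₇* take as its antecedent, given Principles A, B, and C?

*him* is a pronoun, so Principle B applies: it must be free in its binding domain.
Binding domain of *him₇*: the embedded TP, whose subject is Marcus₃.
*Mateo₁* c-commands the pronoun but from outside its binding domain, and is not c-commanded by it → coindexation permitted.
*Daniel₂* c-commands the pronoun but from outside its binding domain, and is not c-commanded by it → coindexation permitted.
*Marcus₃* c-commands the pronoun within its binding domain → coindexation would violate Principle B.
*Dmitri₄*: the pronoun c-commands this R-expression → coindexation would violate Principle C on *Dmitri₄*.
*Rohan₅*: the pronoun c-commands this R-expression → coindexation would violate Principle C on *Rohan₅*.
*Emil₆*: the pronoun c-commands this R-expression → coindexation would violate Principle C on *Emil₆*.

{1, 2}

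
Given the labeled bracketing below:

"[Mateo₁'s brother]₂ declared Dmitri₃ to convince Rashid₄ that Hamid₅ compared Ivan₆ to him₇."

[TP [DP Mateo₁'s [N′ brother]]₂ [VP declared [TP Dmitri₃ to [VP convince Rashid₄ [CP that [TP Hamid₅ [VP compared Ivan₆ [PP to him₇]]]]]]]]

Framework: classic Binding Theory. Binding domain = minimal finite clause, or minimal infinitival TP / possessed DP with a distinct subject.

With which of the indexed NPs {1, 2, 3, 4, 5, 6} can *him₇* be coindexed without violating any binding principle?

{1, 2, 3, 4}

*him* is a pronoun, so Principle B applies: it must be free in its binding domain.
Binding domain of *him₇*: the embedded TP, whose subject is Hamid₅.
*Mateo₁* and the pronoun do not c-command one another → neither Principle B nor Principle C is at stake; coindexation permitted.
*[Mateo₁'s brother]₂* c-commands the pronoun but from outside its binding domain, and is not c-commanded by it → coindexation permitted.
*Dmitri₃* c-commands the pronoun but from outside its binding domain, and is not c-commanded by it → coindexation permitted.
*Rashid₄* c-commands the pronoun but from outside its binding domain, and is not c-commanded by it → coindexation permitted.
*Hamid₅* c-commands the pronoun within its binding domain → coindexation would violate Principle B.
*Ivan₆* c-commands the pronoun within its binding domain → coindexation would violate Principle B.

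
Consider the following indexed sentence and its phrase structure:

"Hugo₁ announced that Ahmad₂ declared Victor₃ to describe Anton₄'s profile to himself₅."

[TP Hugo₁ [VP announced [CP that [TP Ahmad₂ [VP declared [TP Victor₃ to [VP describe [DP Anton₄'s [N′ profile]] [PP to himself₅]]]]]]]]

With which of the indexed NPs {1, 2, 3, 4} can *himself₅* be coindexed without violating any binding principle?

*himself* is an anaphor, so Principle A applies: it must be bound in its binding domain.
Binding domain of *himself₅*: the embedded TP, whose subject is Victor₃.
*Hugo₁* c-commands the anaphor but is outside its binding domain → cannot satisfy Principle A.
*Ahmad₂* c-commands the anaphor but is outside its binding domain → cannot satisfy Principle A.
*Victor₃* c-commands the anaphor within its binding domain → licit binder.
*Anton₄* does not c-command the anaphor → cannot bind it.

{3}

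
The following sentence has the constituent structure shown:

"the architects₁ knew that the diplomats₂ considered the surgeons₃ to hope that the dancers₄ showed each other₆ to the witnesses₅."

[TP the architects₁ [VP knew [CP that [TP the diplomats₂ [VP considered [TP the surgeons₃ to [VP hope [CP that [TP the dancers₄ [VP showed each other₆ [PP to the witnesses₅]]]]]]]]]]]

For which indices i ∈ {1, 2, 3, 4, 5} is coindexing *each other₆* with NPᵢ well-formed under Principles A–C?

{4}

*each other* is an anaphor, so Principle A applies: it must be bound in its binding domain.
Binding domain of *each other₆*: the embedded TP, whose subject is the dancers₄.
*the architects₁* c-commands the anaphor but is outside its binding domain → cannot satisfy Principle A.
*the diplomats₂* c-commands the anaphor but is outside its binding domain → cannot satisfy Principle A.
*the surgeons₃* c-commands the anaphor but is outside its binding domain → cannot satisfy Principle A.
*the dancers₄* c-commands the anaphor within its binding domain → licit binder.
*the witnesses₅* does not c-command the anaphor → cannot bind it.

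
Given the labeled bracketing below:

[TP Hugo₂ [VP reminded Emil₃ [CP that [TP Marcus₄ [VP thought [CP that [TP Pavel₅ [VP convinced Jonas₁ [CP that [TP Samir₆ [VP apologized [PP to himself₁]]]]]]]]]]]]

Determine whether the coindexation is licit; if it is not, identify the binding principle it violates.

The two coindexed NPs are *Jonas₁* and *himself₁*.
*himself₁* is an anaphor. Principle A requires it to be bound within its binding domain — the embedded TP, whose subject is Samir₆.
Within that domain it is c-commanded by *Samir₆*, which does not share its index.
*Jonas₁* does c-command the anaphor, but from outside its binding domain.
The anaphor is unbound in its domain → Principle A violation.

Principle A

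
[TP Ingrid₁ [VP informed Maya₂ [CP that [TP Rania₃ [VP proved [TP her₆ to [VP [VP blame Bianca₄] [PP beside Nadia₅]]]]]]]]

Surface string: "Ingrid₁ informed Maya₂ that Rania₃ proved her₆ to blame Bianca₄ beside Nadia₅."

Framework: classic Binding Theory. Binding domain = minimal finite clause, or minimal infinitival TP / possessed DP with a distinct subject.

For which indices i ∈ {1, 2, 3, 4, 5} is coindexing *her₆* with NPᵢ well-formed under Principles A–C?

*her* is a pronoun, so Principle B applies: it must be free in its binding domain.
Binding domain of *her₆*: the embedded TP, whose subject is Rania₃.
*Ingrid₁* c-commands the pronoun but from outside its binding domain, and is not c-commanded by it → coindexation permitted.
*Maya₂* c-commands the pronoun but from outside its binding domain, and is not c-commanded by it → coindexation permitted.
*Rania₃* c-commands the pronoun within its binding domain → coindexation would violate Principle B.
*Bianca₄*: the pronoun c-commands this R-expression → coindexation would violate Principle C on *Bianca₄*.
*Nadia₅*: the pronoun c-commands this R-expression → coindexation would violate Principle C on *Nadia₅*.

{1, 2}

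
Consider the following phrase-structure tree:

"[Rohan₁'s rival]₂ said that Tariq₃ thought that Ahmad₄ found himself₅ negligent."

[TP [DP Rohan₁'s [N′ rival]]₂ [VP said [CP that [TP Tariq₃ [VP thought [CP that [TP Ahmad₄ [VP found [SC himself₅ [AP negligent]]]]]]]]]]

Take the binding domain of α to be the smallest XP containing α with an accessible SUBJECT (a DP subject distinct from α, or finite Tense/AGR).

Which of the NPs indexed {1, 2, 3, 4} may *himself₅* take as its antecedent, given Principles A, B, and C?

{4}

*himself* is an anaphor, so Principle A applies: it must be bound in its binding domain.
Binding domain of *himself₅*: the embedded TP, whose subject is Ahmad₄.
*Rohan₁* does not c-command the anaphor → cannot bind it.
*[Rohan₁'s rival]₂* c-commands the anaphor but is outside its binding domain → cannot satisfy Principle A.
*Tariq₃* c-commands the anaphor but is outside its binding domain → cannot satisfy Principle A.
*Ahmad₄* c-commands the anaphor within its binding domain → licit binder.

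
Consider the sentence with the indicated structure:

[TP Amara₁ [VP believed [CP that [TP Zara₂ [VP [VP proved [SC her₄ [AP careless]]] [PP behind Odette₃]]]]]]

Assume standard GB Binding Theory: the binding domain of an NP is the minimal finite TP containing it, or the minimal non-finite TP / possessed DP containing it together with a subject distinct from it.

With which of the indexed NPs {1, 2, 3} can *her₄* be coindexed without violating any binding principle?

*her* is a pronoun, so Principle B applies: it must be free in its binding domain.
Binding domain of *her₄*: the embedded TP, whose subject is Zara₂.
*Amara₁* c-commands the pronoun but from outside its binding domain, and is not c-commanded by it → coindexation permitted.
*Zara₂* c-commands the pronoun within its binding domain → coindexation would violate Principle B.
*Odette₃* and the pronoun do not c-command one another → neither Principle B nor Principle C is at stake; coindexation permitted.

{1, 3}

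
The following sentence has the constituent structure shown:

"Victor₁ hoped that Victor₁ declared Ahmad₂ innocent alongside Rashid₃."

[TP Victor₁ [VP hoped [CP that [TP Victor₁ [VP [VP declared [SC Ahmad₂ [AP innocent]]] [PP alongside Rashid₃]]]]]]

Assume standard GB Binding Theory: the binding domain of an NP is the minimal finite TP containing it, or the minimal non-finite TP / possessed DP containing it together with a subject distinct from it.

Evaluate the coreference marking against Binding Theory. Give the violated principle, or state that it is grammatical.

Principle C

The two coindexed NPs are *Victor₁* (the higher occurrence) and *Victor₁* (the lower occurrence).
*Victor₁* (the lower occurrence) is an R-expression. Principle C requires it to be free everywhere.
*Victor₁* (the higher occurrence) c-commands it and carries the same index.
The R-expression is bound → Principle C violation.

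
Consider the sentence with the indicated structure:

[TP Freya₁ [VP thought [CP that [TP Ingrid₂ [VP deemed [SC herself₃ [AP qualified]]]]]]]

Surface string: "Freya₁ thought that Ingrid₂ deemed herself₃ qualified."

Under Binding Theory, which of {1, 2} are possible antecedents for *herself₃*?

*herself* is an anaphor, so Principle A applies: it must be bound in its binding domain.
Binding domain of *herself₃*: the embedded TP, whose subject is Ingrid₂.
*Freya₁* c-commands the anaphor but is outside its binding domain → cannot satisfy Principle A.
*Ingrid₂* c-commands the anaphor within its binding domain → licit binder.

{2}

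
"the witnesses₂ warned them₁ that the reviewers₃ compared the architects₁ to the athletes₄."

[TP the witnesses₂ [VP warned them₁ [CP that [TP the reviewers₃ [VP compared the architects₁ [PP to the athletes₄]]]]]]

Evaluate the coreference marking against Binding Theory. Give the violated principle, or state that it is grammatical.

The two coindexed NPs are *them₁* and *the architects₁*.
*the architects₁* is an R-expression. Principle C requires it to be free everywhere.
*them₁* c-commands it and carries the same index.
The R-expression is bound → Principle C violation.

Principle C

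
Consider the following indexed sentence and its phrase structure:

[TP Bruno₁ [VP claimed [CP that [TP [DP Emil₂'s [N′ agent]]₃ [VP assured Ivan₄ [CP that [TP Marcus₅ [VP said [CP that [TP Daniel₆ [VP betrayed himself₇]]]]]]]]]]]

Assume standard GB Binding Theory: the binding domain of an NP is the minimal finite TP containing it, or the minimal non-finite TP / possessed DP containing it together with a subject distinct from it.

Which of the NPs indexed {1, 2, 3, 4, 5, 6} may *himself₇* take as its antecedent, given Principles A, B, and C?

*himself* is an anaphor, so Principle A applies: it must be bound in its binding domain.
Binding domain of *himself₇*: the embedded TP, whose subject is Daniel₆.
*Bruno₁* c-commands the anaphor but is outside its binding domain → cannot satisfy Principle A.
*Emil₂* does not c-command the anaphor → cannot bind it.
*[Emil₂'s agent]₃* c-commands the anaphor but is outside its binding domain → cannot satisfy Principle A.
*Ivan₄* c-commands the anaphor but is outside its binding domain → cannot satisfy Principle A.
*Marcus₅* c-commands the anaphor but is outside its binding domain → cannot satisfy Principle A.
*Daniel₆* c-commands the anaphor within its binding domain → licit binder.

{6}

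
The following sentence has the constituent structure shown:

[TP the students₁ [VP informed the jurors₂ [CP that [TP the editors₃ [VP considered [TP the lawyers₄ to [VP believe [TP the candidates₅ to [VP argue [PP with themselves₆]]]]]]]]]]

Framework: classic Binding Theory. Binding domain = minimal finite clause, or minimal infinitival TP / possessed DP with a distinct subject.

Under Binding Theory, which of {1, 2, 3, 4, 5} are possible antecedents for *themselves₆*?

*themselves* is an anaphor, so Principle A applies: it must be bound in its binding domain.
Binding domain of *themselves₆*: the embedded TP, whose subject is the candidates₅.
*the students₁* c-commands the anaphor but is outside its binding domain → cannot satisfy Principle A.
*the jurors₂* c-commands the anaphor but is outside its binding domain → cannot satisfy Principle A.
*the editors₃* c-commands the anaphor but is outside its binding domain → cannot satisfy Principle A.
*the lawyers₄* c-commands the anaphor but is outside its binding domain → cannot satisfy Principle A.
*the candidates₅* c-commands the anaphor within its binding domain → licit binder.

{5}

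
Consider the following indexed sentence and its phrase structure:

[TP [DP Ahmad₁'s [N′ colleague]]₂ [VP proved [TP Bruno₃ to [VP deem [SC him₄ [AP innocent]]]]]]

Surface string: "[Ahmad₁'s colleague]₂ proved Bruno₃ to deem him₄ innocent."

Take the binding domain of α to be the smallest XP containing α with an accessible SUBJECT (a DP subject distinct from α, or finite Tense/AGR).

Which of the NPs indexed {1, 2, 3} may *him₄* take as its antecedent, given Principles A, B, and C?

*him* is a pronoun, so Principle B applies: it must be free in its binding domain.
Binding domain of *him₄*: the embedded TP, whose subject is Bruno₃.
*Ahmad₁* and the pronoun do not c-command one another → neither Principle B nor Principle C is at stake; coindexation permitted.
*[Ahmad₁'s colleague]₂* c-commands the pronoun but from outside its binding domain, and is not c-commanded by it → coindexation permitted.
*Bruno₃* c-commands the pronoun within its binding domain → coindexation would violate Principle B.

{1, 2}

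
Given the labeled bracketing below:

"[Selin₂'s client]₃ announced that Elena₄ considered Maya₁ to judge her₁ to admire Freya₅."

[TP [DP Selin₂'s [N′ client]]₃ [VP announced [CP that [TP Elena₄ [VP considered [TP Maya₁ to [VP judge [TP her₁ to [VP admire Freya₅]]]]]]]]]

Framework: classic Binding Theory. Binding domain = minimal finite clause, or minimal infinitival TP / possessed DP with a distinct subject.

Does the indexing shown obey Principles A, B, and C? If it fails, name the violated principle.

The two coindexed NPs are *Maya₁* and *her₁*.
*her₁* is a pronoun. Its binding domain is the embedded TP, whose subject is Maya₁.
*Maya₁* c-commands it within that domain and carries the same index.
The pronoun is locally bound → Principle B violation.

Principle B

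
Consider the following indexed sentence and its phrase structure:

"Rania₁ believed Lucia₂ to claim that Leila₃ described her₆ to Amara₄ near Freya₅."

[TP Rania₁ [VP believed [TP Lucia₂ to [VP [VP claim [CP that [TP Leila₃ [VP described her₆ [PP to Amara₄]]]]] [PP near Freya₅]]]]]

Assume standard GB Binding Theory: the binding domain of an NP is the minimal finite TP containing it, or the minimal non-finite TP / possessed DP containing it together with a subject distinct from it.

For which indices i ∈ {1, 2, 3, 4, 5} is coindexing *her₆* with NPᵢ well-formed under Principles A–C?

*her* is a pronoun, so Principle B applies: it must be free in its binding domain.
Binding domain of *her₆*: the embedded TP, whose subject is Leila₃.
*Rania₁* c-commands the pronoun but from outside its binding domain, and is not c-commanded by it → coindexation permitted.
*Lucia₂* c-commands the pronoun but from outside its binding domain, and is not c-commanded by it → coindexation permitted.
*Leila₃* c-commands the pronoun within its binding domain → coindexation would violate Principle B.
*Amara₄*: the pronoun c-commands this R-expression → coindexation would violate Principle C on *Amara₄*.
*Freya₅* and the pronoun do not c-command one another → neither Principle B nor Principle C is at stake; coindexation permitted.

{1, 2, 5}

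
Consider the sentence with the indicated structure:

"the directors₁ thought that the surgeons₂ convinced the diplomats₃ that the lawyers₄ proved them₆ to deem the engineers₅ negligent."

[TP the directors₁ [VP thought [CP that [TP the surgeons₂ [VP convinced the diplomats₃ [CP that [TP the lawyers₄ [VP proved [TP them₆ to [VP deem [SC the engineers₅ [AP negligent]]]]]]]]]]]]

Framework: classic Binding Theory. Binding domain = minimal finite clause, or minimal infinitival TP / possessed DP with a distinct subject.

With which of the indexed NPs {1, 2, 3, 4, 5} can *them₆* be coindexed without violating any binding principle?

*them* is a pronoun, so Principle B applies: it must be free in its binding domain.
Binding domain of *them₆*: the embedded TP, whose subject is the lawyers₄.
*the directors₁* c-commands the pronoun but from outside its binding domain, and is not c-commanded by it → coindexation permitted.
*the surgeons₂* c-commands the pronoun but from outside its binding domain, and is not c-commanded by it → coindexation permitted.
*the diplomats₃* c-commands the pronoun but from outside its binding domain, and is not c-commanded by it → coindexation permitted.
*the lawyers₄* c-commands the pronoun within its binding domain → coindexation would violate Principle B.
*the engineers₅*: the pronoun c-commands this R-expression → coindexation would violate Principle C on *the engineers₅*.

{1, 2, 3}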